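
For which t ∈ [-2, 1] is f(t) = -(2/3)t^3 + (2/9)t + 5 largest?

-2

f'(t) = -2t^2 + 2/9, which vanishes at t = -1/3 and t = 1/3.
Candidates: f(-2) = 89/9; f(-1/3) = 401/81; f(1/3) = 409/81; f(1) = 41/9.
Hence the absolute maximum is 89/9 at t = -2.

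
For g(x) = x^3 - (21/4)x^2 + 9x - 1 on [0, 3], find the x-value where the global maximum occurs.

3

The derivative is 3x^2 - (21/2)x + 9, which vanishes at x = 3/2 and x = 2.
Candidates: g(0) = -1,  g(3/2) = 65/16,  g(2) = 4,  g(3) = 23/4.
So the maximum is g(3) = 23/4.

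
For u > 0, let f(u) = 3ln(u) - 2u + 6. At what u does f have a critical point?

f'(u) = 3/u − 2 = 0 gives u = 3/2.
f''(u) = -3/u², which is negative for u > 0, so this is a local maximum.
f(3/2) = 3·ln(3/2) - 3 + 6 ≈ 4.2164.

3/2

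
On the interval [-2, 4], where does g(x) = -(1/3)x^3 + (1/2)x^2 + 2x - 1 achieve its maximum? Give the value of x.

The derivative is -x^2 + x + 2, which vanishes at x = -1 and x = 2.
Compare values at every candidate in [-2, 4]: g(-2) = -1/3, g(-1) = -13/6, g(2) = 7/3, g(4) = -19/3.
So the maximum is g(2) = 7/3.

2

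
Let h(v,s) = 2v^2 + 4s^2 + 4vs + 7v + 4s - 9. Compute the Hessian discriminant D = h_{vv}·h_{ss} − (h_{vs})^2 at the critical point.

16

∂h/∂v = 4v + 4s + 7 = 0 and ∂h/∂s = 4v + 8s + 4 = 0, so (v, s) = (-5/2, 3/4).
The Hessian has h_{vv} = 4, h_{ss} = 8, h_{vs} = 4, giving D = 16 > 0 with h_{vv} > 0, so the point is a local minimum.
D = (4)·(8) − (4)^2 = 16.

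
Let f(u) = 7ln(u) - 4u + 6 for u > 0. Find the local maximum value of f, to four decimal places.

f'(u) = 7/u − 4 = 0 gives u = 7/4.
f''(u) = -7/u², which is negative for u > 0, so this is a local maximum.
f(7/4) = 7·ln(7/4) - 7 + 6 ≈ 2.9173.

2.9173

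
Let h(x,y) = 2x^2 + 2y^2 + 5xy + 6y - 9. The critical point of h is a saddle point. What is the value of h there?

∂h/∂x = 4x + 5y = 0 and ∂h/∂y = 5x + 4y + 6 = 0, so (x, y) = (-10/3, 8/3).
The Hessian has h_{xx} = 4, h_{yy} = 4, h_{xy} = 5, giving D = -9 < 0, so the point is a saddle point.
h(-10/3, 8/3) = -1.

-1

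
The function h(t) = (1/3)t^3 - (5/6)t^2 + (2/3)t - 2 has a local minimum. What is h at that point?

Critical points: h'(t) = t^2 - (5/3)t + 2/3 vanishes at t = 2/3, 1.
Since h''(t) = 2t - 5/3, we get h''(2/3) = -1/3 < 0 ⇒ local maximum; h''(1) = 1/3 > 0 ⇒ local minimum.
So the local minimum value is h(1) = -11/6.

-11/6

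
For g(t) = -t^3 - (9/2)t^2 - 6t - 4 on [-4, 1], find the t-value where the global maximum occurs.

-4

The derivative is -3t^2 - 9t - 6, which vanishes at t = -2 and t = -1.
Compare values at every candidate in [-4, 1]: g(-4) = 12,  g(-2) = -2,  g(-1) = -3/2,  g(1) = -31/2.
The maximum over the interval is 12, attained at t = -4.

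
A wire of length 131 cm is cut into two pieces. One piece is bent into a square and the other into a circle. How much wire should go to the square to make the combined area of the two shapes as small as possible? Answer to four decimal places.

73.3730

Let x be the length used for the square. Square side x/4; circle radius (131−x)/(2π).
A(x) = (x/4)² + π·((131−x)/(2π))² = x²/16 + (131−x)²/(4π) for 0 ≤ x ≤ 131. A'(x) = x/8 − (131−x)/(2π) = 0 gives x = 4·131/(π+4) ≈ 73.3730.
A'' = 1/8 + 1/(2π) > 0, so this gives the minimum combined area; x ≈ 73.3730 cm to the square.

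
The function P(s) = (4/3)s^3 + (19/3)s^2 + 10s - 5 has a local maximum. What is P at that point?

P'(s) = 4s^2 + (38/3)s + 10. Setting P'(s) = 0 gives s ∈ {-5/3, -3/2}.
P''(s) = 8s + 38/3. P''(-5/3) = -2/3 < 0 ⇒ local maximum; P''(-3/2) = 2/3 > 0 ⇒ local minimum.
So the local maximum value is P(-5/3) = -830/81.

-830/81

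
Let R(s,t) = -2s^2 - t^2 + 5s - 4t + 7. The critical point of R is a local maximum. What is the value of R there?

113/8

∂R/∂s = -4s + 5 = 0 and ∂R/∂t = -2t - 4 = 0, so (s, t) = (5/4, -2).
The Hessian has R_{ss} = -4, R_{tt} = -2, R_{st} = 0, giving D = 8 > 0 with R_{ss} < 0, so the point is a local maximum.
R(5/4, -2) = 113/8.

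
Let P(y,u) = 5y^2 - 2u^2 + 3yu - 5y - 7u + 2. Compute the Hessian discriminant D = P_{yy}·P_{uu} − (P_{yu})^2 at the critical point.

-49

∂P/∂y = 10y + 3u - 5 = 0 and ∂P/∂u = 3y - 4u - 7 = 0, so (y, u) = (41/49, -55/49).
The Hessian has P_{yy} = 10, P_{uu} = -4, P_{yu} = 3, giving D = -49 < 0, so the point is a saddle point.
D = (10)·(-4) − (3)^2 = -49.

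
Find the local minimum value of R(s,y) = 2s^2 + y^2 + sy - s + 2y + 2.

3/7

∂R/∂s = 4s + y - 1 = 0 and ∂R/∂y = s + 2y + 2 = 0, so (s, y) = (4/7, -9/7).
The Hessian has R_{ss} = 4, R_{yy} = 2, R_{sy} = 1, giving D = 7 > 0 with R_{ss} > 0, so the point is a local minimum.
R(4/7, -9/7) = 3/7.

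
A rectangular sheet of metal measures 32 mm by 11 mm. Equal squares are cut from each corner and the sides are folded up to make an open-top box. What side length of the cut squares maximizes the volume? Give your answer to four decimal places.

2.4733

With cut size x, the volume is V(x) = x(32 − 2x)(11 − 2x) for 0 < x < 5.5.
V'(x) = 12x^2 − 172x + 352. Setting V'(x) = 0 gives x ≈ 2.4733 (the root in (0, 5.5)).
V''(x) = 24x − 172 is negative there, so this is the maximum; V ≈ 405.0401.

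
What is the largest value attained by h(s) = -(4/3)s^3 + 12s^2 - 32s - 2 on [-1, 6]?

Differentiating, h'(s) = -4s^2 + 24s - 32; which vanishes at s = 2 and s = 4.
Candidates: h(-1) = 130/3, h(2) = -86/3, h(4) = -70/3, h(6) = -50.
Hence the absolute maximum is 130/3 at s = -1.

130/3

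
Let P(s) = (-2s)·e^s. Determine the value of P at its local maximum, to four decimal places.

0.7358

Differentiating with the product rule gives P'(s) = (-2s - 2)·e^s. Since e^s > 0, the only critical point is s = -1.
P''(-1) has the same sign as -2 < 0, so this is a local maximum.
P(-1) = (2)·e^(-1) ≈ 0.7358.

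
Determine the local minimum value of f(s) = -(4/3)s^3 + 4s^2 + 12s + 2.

Critical points: f'(s) = -4s^2 + 8s + 12 vanishes at s = -1, 3.
f''(s) = -8s + 8. f''(-1) = 16 > 0 ⇒ local minimum; f''(3) = -16 < 0 ⇒ local maximum.
The local minimum is f(-1) = -14/3.

-14/3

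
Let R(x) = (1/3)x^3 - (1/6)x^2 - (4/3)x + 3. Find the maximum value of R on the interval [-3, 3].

R'(x) = x^2 - (1/3)x - 4/3, which vanishes at x = -1 and x = 4/3.
Candidates: R(-3) = -7/2,  R(-1) = 23/6,  R(4/3) = 139/81,  R(3) = 13/2.
Hence the absolute maximum is 13/2 at x = 3.

13/2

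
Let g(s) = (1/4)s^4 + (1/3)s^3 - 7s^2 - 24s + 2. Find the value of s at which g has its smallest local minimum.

g'(s) = s^3 + s^2 - 14s - 24. Setting g'(s) = 0 gives s ∈ {-3, -2, 4}.
Second-derivative test with g''(s) = 3s^2 + 2s - 14: g''(-3) = 7 > 0 ⇒ local minimum; g''(-2) = -6 < 0 ⇒ local maximum; g''(4) = 42 > 0 ⇒ local minimum.
Thus g has its smallest local minimum at s = 4, with value -362/3.

4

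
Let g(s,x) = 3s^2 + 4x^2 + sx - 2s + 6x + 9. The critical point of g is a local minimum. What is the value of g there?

287/47

∂g/∂s = 6s + x - 2 = 0 and ∂g/∂x = s + 8x + 6 = 0, so (s, x) = (22/47, -38/47).
The Hessian has g_{ss} = 6, g_{xx} = 8, g_{sx} = 1, giving D = 47 > 0 with g_{ss} > 0, so the point is a local minimum.
g(22/47, -38/47) = 287/47.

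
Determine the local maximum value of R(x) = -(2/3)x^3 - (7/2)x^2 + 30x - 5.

905/24

Critical points: R'(x) = -2x^2 - 7x + 30 vanishes at x = -6, 5/2.
Since R''(x) = -4x - 7, we get R''(-6) = 17 > 0 ⇒ local minimum; R''(5/2) = -17 < 0 ⇒ local maximum.
So the local maximum value is R(5/2) = 905/24.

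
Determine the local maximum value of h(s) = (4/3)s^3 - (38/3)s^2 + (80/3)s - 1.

1231/81

h'(s) = 4s^2 - (76/3)s + 80/3. Setting h'(s) = 0 gives s ∈ {4/3, 5}.
h''(s) = 8s - 76/3. h''(4/3) = -44/3 < 0 ⇒ local maximum; h''(5) = 44/3 > 0 ⇒ local minimum.
Thus h has its local maximum at s = 4/3, with value 1231/81.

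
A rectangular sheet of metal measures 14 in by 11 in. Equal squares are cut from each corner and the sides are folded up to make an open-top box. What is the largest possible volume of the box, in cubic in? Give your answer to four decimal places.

With cut size x, the volume is V(x) = x(14 − 2x)(11 − 2x) for 0 < x < 5.5.
V'(x) = 12x^2 − 100x + 154. Setting V'(x) = 0 gives x ≈ 2.0388 (the root in (0, 5.5)).
V''(x) = 24x − 100 is negative there, so this is the maximum; V ≈ 140.0387.

140.0387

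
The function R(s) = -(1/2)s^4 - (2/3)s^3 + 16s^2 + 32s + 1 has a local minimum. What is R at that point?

Critical points: R'(s) = -2s^3 - 2s^2 + 32s + 32 vanishes at s = -4, -1, 4.
Second-derivative test with R''(s) = -6s^2 - 4s + 32: R''(-4) = -48 < 0 ⇒ local maximum; R''(-1) = 30 > 0 ⇒ local minimum; R''(4) = -80 < 0 ⇒ local maximum.
Thus R has its local minimum at s = -1, with value -89/6.

-89/6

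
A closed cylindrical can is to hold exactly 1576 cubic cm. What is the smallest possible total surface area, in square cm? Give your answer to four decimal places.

With radius r and height h, πr²h = 1576 so h = 1576/(πr²), and S(r) = 2πr² + 2πrh = 2πr² + 2·1576/r.
S'(r) = 4πr − 2·1576/r² = 0 ⇒ r³ = 1576/(2π), so r ≈ 6.3066 and h = 2r ≈ 12.6131.
S''(r) = 4π + 4·1576/r³ > 0, so this is the minimum; S ≈ 749.6963.

749.6963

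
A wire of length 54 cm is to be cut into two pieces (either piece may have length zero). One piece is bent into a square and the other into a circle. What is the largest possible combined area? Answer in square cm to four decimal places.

Let x be the length used for the square. Square side x/4; circle radius (54−x)/(2π).
A(x) = (x/4)² + π·((54−x)/(2π))² = x²/16 + (54−x)²/(4π) for 0 ≤ x ≤ 54. A'(x) = x/8 − (54−x)/(2π) = 0 gives x = 4·54/(π+4) ≈ 30.2454.
A'' > 0, so the interior critical point is a minimum; the maximum is at an endpoint. A(0) = 232.0479 and A(54) = 182.2500, so the largest area is 232.0479.

232.0479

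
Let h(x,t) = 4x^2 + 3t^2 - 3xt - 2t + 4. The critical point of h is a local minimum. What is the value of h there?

140/39

∂h/∂x = 8x - 3t = 0 and ∂h/∂t = -3x + 6t - 2 = 0, so (x, t) = (2/13, 16/39).
The Hessian has h_{xx} = 8, h_{tt} = 6, h_{xt} = -3, giving D = 39 > 0 with h_{xx} > 0, so the point is a local minimum.
h(2/13, 16/39) = 140/39.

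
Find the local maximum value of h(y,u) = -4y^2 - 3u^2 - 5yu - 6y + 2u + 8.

16

∂h/∂y = -8y - 5u - 6 = 0 and ∂h/∂u = -5y - 6u + 2 = 0, so (y, u) = (-2, 2).
The Hessian has h_{yy} = -8, h_{uu} = -6, h_{yu} = -5, giving D = 23 > 0 with h_{yy} < 0, so the point is a local maximum.
h(-2, 2) = 16.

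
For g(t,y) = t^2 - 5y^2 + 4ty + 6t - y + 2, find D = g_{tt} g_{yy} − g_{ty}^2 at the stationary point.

∂g/∂t = 2t + 4y + 6 = 0 and ∂g/∂y = 4t - 10y - 1 = 0, so (t, y) = (-14/9, -13/18).
The Hessian has g_{tt} = 2, g_{yy} = -10, g_{ty} = 4, giving D = -36 < 0, so the point is a saddle point.
D = (2)·(-10) − (4)^2 = -36.

-36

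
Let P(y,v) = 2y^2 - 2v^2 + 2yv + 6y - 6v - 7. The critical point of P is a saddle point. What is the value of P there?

-17/5

∂P/∂y = 4y + 2v + 6 = 0 and ∂P/∂v = 2y - 4v - 6 = 0, so (y, v) = (-3/5, -9/5).
The Hessian has P_{yy} = 4, P_{vv} = -4, P_{yv} = 2, giving D = -20 < 0, so the point is a saddle point.
P(-3/5, -9/5) = -17/5.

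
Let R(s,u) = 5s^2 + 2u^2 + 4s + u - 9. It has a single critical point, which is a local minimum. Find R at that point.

∂R/∂s = 10s + 4 = 0 and ∂R/∂u = 4u + 1 = 0, so (s, u) = (-2/5, -1/4).
The Hessian has R_{ss} = 10, R_{uu} = 4, R_{su} = 0, giving D = 40 > 0 with R_{ss} > 0, so the point is a local minimum.
R(-2/5, -1/4) = -397/40.

-397/40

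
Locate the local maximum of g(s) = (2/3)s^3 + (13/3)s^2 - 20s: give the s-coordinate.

Critical points: g'(s) = 2s^2 + (26/3)s - 20 vanishes at s = -6, 5/3.
Second-derivative test with g''(s) = 4s + 26/3: g''(-6) = -46/3 < 0 ⇒ local maximum; g''(5/3) = 46/3 > 0 ⇒ local minimum.
The local maximum is g(-6) = 132.

-6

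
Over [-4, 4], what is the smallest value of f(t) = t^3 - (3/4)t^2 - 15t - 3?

-473/16

f'(t) = 3t^2 - (3/2)t - 15, which vanishes at t = -2 and t = 5/2.
Candidates: f(-4) = -19; f(-2) = 16; f(5/2) = -473/16; f(4) = -11.
So the minimum is f(5/2) = -473/16.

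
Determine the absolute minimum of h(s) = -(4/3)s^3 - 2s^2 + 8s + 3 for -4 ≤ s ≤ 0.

The derivative is -4s^2 - 4s + 8, whose only zero in [-4, 0] is s = -2.
Compare values at every candidate in [-4, 0]: h(-4) = 73/3,  h(-2) = -31/3,  h(0) = 3.
The minimum over the interval is -31/3, attained at s = -2.

-31/3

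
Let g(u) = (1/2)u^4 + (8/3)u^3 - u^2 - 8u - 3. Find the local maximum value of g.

11/6

g'(u) = 2u^3 + 8u^2 - 2u - 8 = 0 at u = -4, -1, 1.
Since g''(u) = 6u^2 + 16u - 2, we get g''(-4) = 30 > 0 ⇒ local minimum; g''(-1) = -12 < 0 ⇒ local maximum; g''(1) = 20 > 0 ⇒ local minimum.
So the local maximum value is g(-1) = 11/6.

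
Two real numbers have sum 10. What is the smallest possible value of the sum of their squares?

With a + b = 10, a^2 + b^2 = a^2 + (10 − a)^2.
The derivative 2a − 2(10 − a) = 4a − 20 vanishes at a = 5; second derivative 4 > 0, a minimum.
The minimum is 2·(5)^2 = 50.

50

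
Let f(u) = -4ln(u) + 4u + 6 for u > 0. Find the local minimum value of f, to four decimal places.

10.0000

f'(u) = -4/u + 4 = 0 gives u = 1.
f''(u) = 4/u², which is positive for u > 0, so this is a local minimum.
f(1) = -4·ln(1) + 4 + 6 ≈ 10.0000.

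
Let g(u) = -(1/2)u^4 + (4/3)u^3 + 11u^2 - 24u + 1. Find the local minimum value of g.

-67/6

g'(u) = -2u^3 + 4u^2 + 22u - 24. Setting g'(u) = 0 gives u ∈ {-3, 1, 4}.
Second-derivative test with g''(u) = -6u^2 + 8u + 22: g''(-3) = -56 < 0 ⇒ local maximum; g''(1) = 24 > 0 ⇒ local minimum; g''(4) = -42 < 0 ⇒ local maximum.
Thus g has its local minimum at u = 1, with value -67/6.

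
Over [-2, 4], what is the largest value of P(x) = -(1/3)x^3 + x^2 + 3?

29/3

The derivative is -x^2 + 2x, which vanishes at x = 0 and x = 2.
Evaluating at the critical points and endpoints: P(-2) = 29/3,  P(0) = 3,  P(2) = 13/3,  P(4) = -7/3.
So the maximum is P(-2) = 29/3.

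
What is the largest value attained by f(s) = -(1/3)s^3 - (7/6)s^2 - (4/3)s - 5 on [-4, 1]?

Differentiating, f'(s) = -s^2 - (7/3)s - 4/3; which vanishes at s = -4/3 and s = -1.
Candidates: f(-4) = 3,  f(-4/3) = -365/81,  f(-1) = -9/2,  f(1) = -47/6.
Hence the absolute maximum is 3 at s = -4.

3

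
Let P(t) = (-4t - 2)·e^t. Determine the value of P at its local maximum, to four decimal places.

0.8925

By the product rule, P'(t) = (-4t - 6)·e^t. Since e^t > 0, the only critical point is t = -3/2.
P''(-3/2) has the same sign as -4 < 0, so this is a local maximum.
P(-3/2) = (4)·e^(-3/2) ≈ 0.8925.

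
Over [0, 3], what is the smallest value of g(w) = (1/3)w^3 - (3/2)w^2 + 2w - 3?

g'(w) = w^2 - 3w + 2, which vanishes at w = 1 and w = 2.
Evaluating at the critical points and endpoints: g(0) = -3; g(1) = -13/6; g(2) = -7/3; g(3) = -3/2.
The minimum over the interval is -3, attained at w = 0.

-3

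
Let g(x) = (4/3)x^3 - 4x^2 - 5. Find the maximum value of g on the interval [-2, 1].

-5

The derivative is 4x^2 - 8x, whose only zero in [-2, 1] is x = 0.
Candidates: g(-2) = -95/3; g(0) = -5; g(1) = -23/3.
So the maximum is g(0) = -5.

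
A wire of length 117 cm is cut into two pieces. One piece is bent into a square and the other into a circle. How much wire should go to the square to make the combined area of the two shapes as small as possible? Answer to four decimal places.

Let x be the length used for the square. Square side x/4; circle radius (117−x)/(2π).
A(x) = (x/4)² + π·((117−x)/(2π))² = x²/16 + (117−x)²/(4π) for 0 ≤ x ≤ 117. A'(x) = x/8 − (117−x)/(2π) = 0 gives x = 4·117/(π+4) ≈ 65.5316.
A'' = 1/8 + 1/(2π) > 0, so this gives the minimum combined area; x ≈ 65.5316 cm to the square.

65.5316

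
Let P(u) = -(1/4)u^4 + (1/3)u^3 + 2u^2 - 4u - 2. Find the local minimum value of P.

Critical points: P'(u) = -u^3 + u^2 + 4u - 4 vanishes at u = -2, 1, 2.
Since P''(u) = -3u^2 + 2u + 4, we get P''(-2) = -12 < 0 ⇒ local maximum; P''(1) = 3 > 0 ⇒ local minimum; P''(2) = -4 < 0 ⇒ local maximum.
Thus P has its local minimum at u = 1, with value -47/12.

-47/12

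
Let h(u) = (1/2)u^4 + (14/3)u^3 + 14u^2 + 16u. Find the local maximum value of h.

h'(u) = 2u^3 + 14u^2 + 28u + 16 = 0 at u = -4, -2, -1.
h''(u) = 6u^2 + 28u + 28. h''(-4) = 12 > 0 ⇒ local minimum; h''(-2) = -4 < 0 ⇒ local maximum; h''(-1) = 6 > 0 ⇒ local minimum.
Thus h has its local maximum at u = -2, with value -16/3.

-16/3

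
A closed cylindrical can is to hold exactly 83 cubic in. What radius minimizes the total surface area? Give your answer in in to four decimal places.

With radius r and height h, πr²h = 83 so h = 83/(πr²), and S(r) = 2πr² + 2πrh = 2πr² + 2·83/r.
S'(r) = 4πr − 2·83/r² = 0 ⇒ r³ = 83/(2π), so r ≈ 2.3639 and h = 2r ≈ 4.7278.
S''(r) = 4π + 4·83/r³ > 0, so this is the minimum; S ≈ 105.3335.

2.3639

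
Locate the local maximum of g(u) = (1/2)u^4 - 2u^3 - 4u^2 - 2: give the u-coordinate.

0

g'(u) = 2u^3 - 6u^2 - 8u. Setting g'(u) = 0 gives u ∈ {-1, 0, 4}.
Second-derivative test with g''(u) = 6u^2 - 12u - 8: g''(-1) = 10 > 0 ⇒ local minimum; g''(0) = -8 < 0 ⇒ local maximum; g''(4) = 40 > 0 ⇒ local minimum.
Thus g has its local maximum at u = 0, with value -2.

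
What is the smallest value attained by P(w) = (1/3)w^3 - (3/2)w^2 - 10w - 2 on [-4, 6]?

-287/6

The derivative is w^2 - 3w - 10, which vanishes at w = -2 and w = 5.
Evaluating at the critical points and endpoints: P(-4) = -22/3,  P(-2) = 28/3,  P(5) = -287/6,  P(6) = -44.
The minimum over the interval is -287/6, attained at w = 5.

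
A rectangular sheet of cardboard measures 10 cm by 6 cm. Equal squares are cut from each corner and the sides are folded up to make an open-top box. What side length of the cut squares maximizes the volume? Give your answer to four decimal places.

1.2137

With cut size x, the volume is V(x) = x(10 − 2x)(6 − 2x) for 0 < x < 3.
V'(x) = 12x^2 − 64x + 60. Setting V'(x) = 0 gives x ≈ 1.2137 (the root in (0, 3)).
V''(x) = 24x − 64 is negative there, so this is the maximum; V ≈ 32.8353.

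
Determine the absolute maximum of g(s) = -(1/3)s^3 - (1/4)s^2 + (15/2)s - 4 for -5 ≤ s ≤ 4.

383/48

Differentiating, g'(s) = -s^2 - (1/2)s + 15/2; which vanishes at s = -3 and s = 5/2.
Evaluating at the critical points and endpoints: g(-5) = -73/12, g(-3) = -79/4, g(5/2) = 383/48, g(4) = 2/3.
Hence the absolute maximum is 383/48 at s = 5/2.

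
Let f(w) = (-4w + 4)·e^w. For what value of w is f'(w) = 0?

By the product rule, f'(w) = (-4w)·e^w. Since e^w > 0, the only critical point is w = 0.
f''(0) has the same sign as -4 < 0, so this is a local maximum.
f(0) = (4)·e^(0) ≈ 4.0000.

0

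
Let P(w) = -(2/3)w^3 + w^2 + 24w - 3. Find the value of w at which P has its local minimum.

Critical points: P'(w) = -2w^2 + 2w + 24 vanishes at w = -3, 4.
Second-derivative test with P''(w) = -4w + 2: P''(-3) = 14 > 0 ⇒ local minimum; P''(4) = -14 < 0 ⇒ local maximum.
The local minimum is P(-3) = -48.

-3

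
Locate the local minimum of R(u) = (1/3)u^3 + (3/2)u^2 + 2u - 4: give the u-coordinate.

R'(u) = u^2 + 3u + 2 = 0 at u = -2, -1.
R''(u) = 2u + 3. R''(-2) = -1 < 0 ⇒ local maximum; R''(-1) = 1 > 0 ⇒ local minimum.
Thus R has its local minimum at u = -1, with value -29/6.

-1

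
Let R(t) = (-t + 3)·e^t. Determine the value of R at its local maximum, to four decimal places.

Differentiating with the product rule gives R'(t) = (-t + 2)·e^t. Since e^t > 0, the only critical point is t = 2.
R''(2) has the same sign as -1 < 0, so this is a local maximum.
R(2) = (1)·e^(2) ≈ 7.3891.

7.3891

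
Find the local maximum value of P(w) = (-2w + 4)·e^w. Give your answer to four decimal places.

By the product rule, P'(w) = (-2w + 2)·e^w. Since e^w > 0, the only critical point is w = 1.
P''(1) has the same sign as -2 < 0, so this is a local maximum.
P(1) = (2)·e^(1) ≈ 5.4366.

5.4366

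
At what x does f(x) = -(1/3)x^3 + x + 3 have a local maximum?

f'(x) = -x^2 + 1 = 0 at x = -1, 1.
Since f''(x) = -2x, we get f''(-1) = 2 > 0 ⇒ local minimum; f''(1) = -2 < 0 ⇒ local maximum.
So the local maximum value is f(1) = 11/3.

1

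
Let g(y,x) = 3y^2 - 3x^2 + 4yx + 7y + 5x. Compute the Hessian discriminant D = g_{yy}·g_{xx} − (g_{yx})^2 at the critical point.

∂g/∂y = 6y + 4x + 7 = 0 and ∂g/∂x = 4y - 6x + 5 = 0, so (y, x) = (-31/26, 1/26).
The Hessian has g_{yy} = 6, g_{xx} = -6, g_{yx} = 4, giving D = -52 < 0, so the point is a saddle point.
D = (6)·(-6) − (4)^2 = -52.

-52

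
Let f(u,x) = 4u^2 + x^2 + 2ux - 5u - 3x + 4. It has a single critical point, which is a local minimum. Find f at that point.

17/12

∂f/∂u = 8u + 2x - 5 = 0 and ∂f/∂x = 2u + 2x - 3 = 0, so (u, x) = (1/3, 7/6).
The Hessian has f_{uu} = 8, f_{xx} = 2, f_{ux} = 2, giving D = 12 > 0 with f_{uu} > 0, so the point is a local minimum.
f(1/3, 7/6) = 17/12.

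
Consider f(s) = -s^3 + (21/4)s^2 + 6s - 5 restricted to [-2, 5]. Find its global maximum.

39

Differentiating, f'(s) = -3s^2 + (21/2)s + 6; which vanishes at s = -1/2 and s = 4.
Candidates: f(-2) = 12,  f(-1/2) = -105/16,  f(4) = 39,  f(5) = 125/4.
Hence the absolute maximum is 39 at s = 4.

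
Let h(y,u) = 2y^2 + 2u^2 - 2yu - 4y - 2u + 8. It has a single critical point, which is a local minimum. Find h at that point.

∂h/∂y = 4y - 2u - 4 = 0 and ∂h/∂u = -2y + 4u - 2 = 0, so (y, u) = (5/3, 4/3).
The Hessian has h_{yy} = 4, h_{uu} = 4, h_{yu} = -2, giving D = 12 > 0 with h_{yy} > 0, so the point is a local minimum.
h(5/3, 4/3) = 10/3.

10/3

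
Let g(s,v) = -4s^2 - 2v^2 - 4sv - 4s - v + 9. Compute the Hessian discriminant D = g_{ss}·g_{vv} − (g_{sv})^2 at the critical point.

16

∂g/∂s = -8s - 4v - 4 = 0 and ∂g/∂v = -4s - 4v - 1 = 0, so (s, v) = (-3/4, 1/2).
The Hessian has g_{ss} = -8, g_{vv} = -4, g_{sv} = -4, giving D = 16 > 0 with g_{ss} < 0, so the point is a local maximum.
D = (-8)·(-4) − (-4)^2 = 16.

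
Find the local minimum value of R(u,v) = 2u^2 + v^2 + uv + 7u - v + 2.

∂R/∂u = 4u + v + 7 = 0 and ∂R/∂v = u + 2v - 1 = 0, so (u, v) = (-15/7, 11/7).
The Hessian has R_{uu} = 4, R_{vv} = 2, R_{uv} = 1, giving D = 7 > 0 with R_{uu} > 0, so the point is a local minimum.
R(-15/7, 11/7) = -44/7.

-44/7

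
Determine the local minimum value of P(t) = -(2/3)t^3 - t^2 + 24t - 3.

P'(t) = -2t^2 - 2t + 24 = 0 at t = -4, 3.
Second-derivative test with P''(t) = -4t - 2: P''(-4) = 14 > 0 ⇒ local minimum; P''(3) = -14 < 0 ⇒ local maximum.
So the local minimum value is P(-4) = -217/3.

-217/3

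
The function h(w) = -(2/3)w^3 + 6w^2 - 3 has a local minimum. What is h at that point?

Critical points: h'(w) = -2w^2 + 12w vanishes at w = 0, 6.
Since h''(w) = -4w + 12, we get h''(0) = 12 > 0 ⇒ local minimum; h''(6) = -12 < 0 ⇒ local maximum.
So the local minimum value is h(0) = -3.

-3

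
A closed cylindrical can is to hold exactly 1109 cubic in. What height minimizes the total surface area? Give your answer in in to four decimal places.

11.2188

With radius r and height h, πr²h = 1109 so h = 1109/(πr²), and S(r) = 2πr² + 2πrh = 2πr² + 2·1109/r.
S'(r) = 4πr − 2·1109/r² = 0 ⇒ r³ = 1109/(2π), so r ≈ 5.6094 and h = 2r ≈ 11.2188.
S''(r) = 4π + 4·1109/r³ > 0, so this is the minimum; S ≈ 593.1104.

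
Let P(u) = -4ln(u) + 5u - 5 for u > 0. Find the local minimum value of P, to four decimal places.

-0.1074

P'(u) = -4/u + 5 = 0 gives u = 4/5.
P''(u) = 4/u², which is positive for u > 0, so this is a local minimum.
P(4/5) = -4·ln(4/5) + 4 - 5 ≈ -0.1074.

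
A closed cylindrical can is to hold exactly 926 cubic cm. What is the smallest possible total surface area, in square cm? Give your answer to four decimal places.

525.9226

With radius r and height h, πr²h = 926 so h = 926/(πr²), and S(r) = 2πr² + 2πrh = 2πr² + 2·926/r.
S'(r) = 4πr − 2·926/r² = 0 ⇒ r³ = 926/(2π), so r ≈ 5.2821 and h = 2r ≈ 10.5643.
S''(r) = 4π + 4·926/r³ > 0, so this is the minimum; S ≈ 525.9226.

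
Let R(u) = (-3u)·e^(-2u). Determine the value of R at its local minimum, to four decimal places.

Differentiating with the product rule gives R'(u) = (6u - 3)·e^(-2u). Since e^(-2u) > 0, the only critical point is u = 1/2.
R''(1/2) has the same sign as 6 > 0, so this is a local minimum.
R(1/2) = (-3/2)·e^(-1) ≈ -0.5518.

-0.5518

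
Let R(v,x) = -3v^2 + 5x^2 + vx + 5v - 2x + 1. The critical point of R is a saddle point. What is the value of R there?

∂R/∂v = -6v + x + 5 = 0 and ∂R/∂x = v + 10x - 2 = 0, so (v, x) = (52/61, 7/61).
The Hessian has R_{vv} = -6, R_{xx} = 10, R_{vx} = 1, giving D = -61 < 0, so the point is a saddle point.
R(52/61, 7/61) = 184/61.

184/61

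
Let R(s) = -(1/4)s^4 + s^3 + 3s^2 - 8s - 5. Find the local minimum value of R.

R'(s) = -s^3 + 3s^2 + 6s - 8 = 0 at s = -2, 1, 4.
Since R''(s) = -3s^2 + 6s + 6, we get R''(-2) = -18 < 0 ⇒ local maximum; R''(1) = 9 > 0 ⇒ local minimum; R''(4) = -18 < 0 ⇒ local maximum.
The local minimum is R(1) = -37/4.

-37/4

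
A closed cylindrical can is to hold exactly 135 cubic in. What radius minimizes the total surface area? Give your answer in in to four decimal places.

2.7800

With radius r and height h, πr²h = 135 so h = 135/(πr²), and S(r) = 2πr² + 2πrh = 2πr² + 2·135/r.
S'(r) = 4πr − 2·135/r² = 0 ⇒ r³ = 135/(2π), so r ≈ 2.7800 and h = 2r ≈ 5.5601.
S''(r) = 4π + 4·135/r³ > 0, so this is the minimum; S ≈ 145.6813.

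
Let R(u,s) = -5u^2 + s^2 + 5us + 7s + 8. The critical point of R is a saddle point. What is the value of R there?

23/9

∂R/∂u = -10u + 5s = 0 and ∂R/∂s = 5u + 2s + 7 = 0, so (u, s) = (-7/9, -14/9).
The Hessian has R_{uu} = -10, R_{ss} = 2, R_{us} = 5, giving D = -45 < 0, so the point is a saddle point.
R(-7/9, -14/9) = 23/9.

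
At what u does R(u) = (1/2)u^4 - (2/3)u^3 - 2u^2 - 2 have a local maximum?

Critical points: R'(u) = 2u^3 - 2u^2 - 4u vanishes at u = -1, 0, 2.
Second-derivative test with R''(u) = 6u^2 - 4u - 4: R''(-1) = 6 > 0 ⇒ local minimum; R''(0) = -4 < 0 ⇒ local maximum; R''(2) = 12 > 0 ⇒ local minimum.
The local maximum is R(0) = -2.

0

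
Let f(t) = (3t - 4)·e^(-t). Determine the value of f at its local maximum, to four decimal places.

Differentiating with the product rule gives f'(t) = (-3t + 7)·e^(-t). Since e^(-t) > 0, the only critical point is t = 7/3.
f''(7/3) has the same sign as -3 < 0, so this is a local maximum.
f(7/3) = (3)·e^(-7/3) ≈ 0.2909.

0.2909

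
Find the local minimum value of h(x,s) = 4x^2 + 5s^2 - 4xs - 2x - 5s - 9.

∂h/∂x = 8x - 4s - 2 = 0 and ∂h/∂s = -4x + 10s - 5 = 0, so (x, s) = (5/8, 3/4).
The Hessian has h_{xx} = 8, h_{ss} = 10, h_{xs} = -4, giving D = 64 > 0 with h_{xx} > 0, so the point is a local minimum.
h(5/8, 3/4) = -23/2.

-23/2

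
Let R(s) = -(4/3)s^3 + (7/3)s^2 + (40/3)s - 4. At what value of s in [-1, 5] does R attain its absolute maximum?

5/2

R'(s) = -4s^2 + (14/3)s + 40/3, whose only zero in [-1, 5] is s = 5/2.
Compare values at every candidate in [-1, 5]: R(-1) = -41/3,  R(5/2) = 277/12,  R(5) = -137/3.
The maximum over the interval is 277/12, attained at s = 5/2.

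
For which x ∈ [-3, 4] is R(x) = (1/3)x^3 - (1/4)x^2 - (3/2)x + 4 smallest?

-3

The derivative is x^2 - (1/2)x - 3/2, which vanishes at x = -1 and x = 3/2.
Candidates: R(-3) = -11/4,  R(-1) = 59/12,  R(3/2) = 37/16,  R(4) = 46/3.
Hence the absolute minimum is -11/4 at x = -3.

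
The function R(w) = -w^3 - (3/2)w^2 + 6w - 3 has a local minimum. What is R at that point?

R'(w) = -3w^2 - 3w + 6 = 0 at w = -2, 1.
Second-derivative test with R''(w) = -6w - 3: R''(-2) = 9 > 0 ⇒ local minimum; R''(1) = -9 < 0 ⇒ local maximum.
The local minimum is R(-2) = -13.

-13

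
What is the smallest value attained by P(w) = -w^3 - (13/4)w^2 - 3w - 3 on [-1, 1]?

The derivative is -3w^2 - (13/2)w - 3, whose only zero in [-1, 1] is w = -2/3.
Evaluating at the critical points and endpoints: P(-1) = -9/4,  P(-2/3) = -58/27,  P(1) = -41/4.
Hence the absolute minimum is -41/4 at w = 1.

-41/4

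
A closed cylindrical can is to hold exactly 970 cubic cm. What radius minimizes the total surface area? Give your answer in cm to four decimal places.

With radius r and height h, πr²h = 970 so h = 970/(πr²), and S(r) = 2πr² + 2πrh = 2πr² + 2·970/r.
S'(r) = 4πr − 2·970/r² = 0 ⇒ r³ = 970/(2π), so r ≈ 5.3645 and h = 2r ≈ 10.7290.
S''(r) = 4π + 4·970/r³ > 0, so this is the minimum; S ≈ 542.4533.

5.3645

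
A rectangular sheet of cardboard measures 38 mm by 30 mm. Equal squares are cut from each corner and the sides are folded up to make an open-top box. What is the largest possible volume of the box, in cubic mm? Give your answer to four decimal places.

With cut size x, the volume is V(x) = x(38 − 2x)(30 − 2x) for 0 < x < 15.
V'(x) = 12x^2 − 272x + 1140. Setting V'(x) = 0 gives x ≈ 5.5502 (the root in (0, 15)).
V''(x) = 24x − 272 is negative there, so this is the maximum; V ≈ 2821.6755.

2821.6755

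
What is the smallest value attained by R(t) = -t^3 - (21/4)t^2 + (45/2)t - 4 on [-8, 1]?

-491/4

The derivative is -3t^2 - (21/2)t + 45/2, whose only zero in [-8, 1] is t = -5.
Candidates: R(-8) = -8; R(-5) = -491/4; R(1) = 49/4.
So the minimum is R(-5) = -491/4.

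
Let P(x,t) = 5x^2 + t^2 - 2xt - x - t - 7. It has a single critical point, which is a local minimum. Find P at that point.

∂P/∂x = 10x - 2t - 1 = 0 and ∂P/∂t = -2x + 2t - 1 = 0, so (x, t) = (1/4, 3/4).
The Hessian has P_{xx} = 10, P_{tt} = 2, P_{xt} = -2, giving D = 16 > 0 with P_{xx} > 0, so the point is a local minimum.
P(1/4, 3/4) = -15/2.

-15/2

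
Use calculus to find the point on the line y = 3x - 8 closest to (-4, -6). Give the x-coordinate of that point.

Minimize D(x)^2 = (x + 4)^2 + (3x - 2)^2.
d/dx[D^2] = 2(x + 4) + 2·3·(3x - 2) = 0 ⇒ x = 1/5.
Then y = -37/5 and the distance is √(98/5) ≈ 4.4272.

1/5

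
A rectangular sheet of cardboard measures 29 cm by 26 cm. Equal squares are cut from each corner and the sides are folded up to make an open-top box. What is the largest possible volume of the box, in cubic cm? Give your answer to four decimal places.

With cut size x, the volume is V(x) = x(29 − 2x)(26 − 2x) for 0 < x < 13.
V'(x) = 12x^2 − 220x + 754. Setting V'(x) = 0 gives x ≈ 4.5629 (the root in (0, 13)).
V''(x) = 24x − 220 is negative there, so this is the maximum; V ≈ 1530.2197.

1530.2197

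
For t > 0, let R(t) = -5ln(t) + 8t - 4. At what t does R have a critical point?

R'(t) = -5/t + 8 = 0 gives t = 5/8.
R''(t) = 5/t², which is positive for t > 0, so this is a local minimum.
R(5/8) = -5·ln(5/8) + 5 - 4 ≈ 3.3500.

5/8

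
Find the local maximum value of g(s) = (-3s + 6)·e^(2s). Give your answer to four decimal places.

By the product rule, g'(s) = (-6s + 9)·e^(2s). Since e^(2s) > 0, the only critical point is s = 3/2.
g''(3/2) has the same sign as -6 < 0, so this is a local maximum.
g(3/2) = (3/2)·e^(3) ≈ 30.1283.

30.1283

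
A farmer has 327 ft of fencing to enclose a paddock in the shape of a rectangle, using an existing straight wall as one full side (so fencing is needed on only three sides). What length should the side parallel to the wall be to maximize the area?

327/2

Let the sides perpendicular to the wall have length x and the parallel side y, so 2x + y = 327 and the area is A = xy = x(327 − 2x).
A'(x) = 327 − 4x = 0 gives x = 327/4, and A''(x) = −4 < 0 confirms a maximum.
Then y = 327 − 2·327/4 = 327/2 and A = 106929/8.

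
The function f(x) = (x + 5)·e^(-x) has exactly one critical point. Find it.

-4

Differentiating with the product rule gives f'(x) = (-x - 4)·e^(-x). Since e^(-x) > 0, the only critical point is x = -4.
f''(-4) has the same sign as -1 < 0, so this is a local maximum.
f(-4) = (1)·e^(4) ≈ 54.5982.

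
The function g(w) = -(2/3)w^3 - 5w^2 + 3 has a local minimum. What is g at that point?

Critical points: g'(w) = -2w^2 - 10w vanishes at w = -5, 0.
Since g''(w) = -4w - 10, we get g''(-5) = 10 > 0 ⇒ local minimum; g''(0) = -10 < 0 ⇒ local maximum.
The local minimum is g(-5) = -116/3.

-116/3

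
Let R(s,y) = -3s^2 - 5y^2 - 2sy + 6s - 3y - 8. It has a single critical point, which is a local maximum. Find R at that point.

∂R/∂s = -6s - 2y + 6 = 0 and ∂R/∂y = -2s - 10y - 3 = 0, so (s, y) = (33/28, -15/28).
The Hessian has R_{ss} = -6, R_{yy} = -10, R_{sy} = -2, giving D = 56 > 0 with R_{ss} < 0, so the point is a local maximum.
R(33/28, -15/28) = -205/56.

-205/56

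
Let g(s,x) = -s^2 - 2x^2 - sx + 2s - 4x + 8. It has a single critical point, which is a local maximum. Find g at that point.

∂g/∂s = -2s - x + 2 = 0 and ∂g/∂x = -s - 4x - 4 = 0, so (s, x) = (12/7, -10/7).
The Hessian has g_{ss} = -2, g_{xx} = -4, g_{sx} = -1, giving D = 7 > 0 with g_{ss} < 0, so the point is a local maximum.
g(12/7, -10/7) = 88/7.

88/7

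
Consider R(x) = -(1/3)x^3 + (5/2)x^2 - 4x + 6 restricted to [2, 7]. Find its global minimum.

-83/6

R'(x) = -x^2 + 5x - 4, whose only zero in [2, 7] is x = 4.
Evaluating at the critical points and endpoints: R(2) = 16/3, R(4) = 26/3, R(7) = -83/6.
The minimum over the interval is -83/6, attained at x = 7.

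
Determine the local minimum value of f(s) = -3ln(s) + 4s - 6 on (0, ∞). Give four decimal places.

f'(s) = -3/s + 4 = 0 gives s = 3/4.
f''(s) = 3/s², which is positive for s > 0, so this is a local minimum.
f(3/4) = -3·ln(3/4) + 3 - 6 ≈ -2.1370.

-2.1370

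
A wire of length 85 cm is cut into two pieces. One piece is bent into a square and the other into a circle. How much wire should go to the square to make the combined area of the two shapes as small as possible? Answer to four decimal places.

47.6084

Let x be the length used for the square. Square side x/4; circle radius (85−x)/(2π).
A(x) = (x/4)² + π·((85−x)/(2π))² = x²/16 + (85−x)²/(4π) for 0 ≤ x ≤ 85. A'(x) = x/8 − (85−x)/(2π) = 0 gives x = 4·85/(π+4) ≈ 47.6084.
A'' = 1/8 + 1/(2π) > 0, so this gives the minimum combined area; x ≈ 47.6084 cm to the square.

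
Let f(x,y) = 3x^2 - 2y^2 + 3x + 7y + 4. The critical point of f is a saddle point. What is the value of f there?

∂f/∂x = 6x + 3 = 0 and ∂f/∂y = -4y + 7 = 0, so (x, y) = (-1/2, 7/4).
The Hessian has f_{xx} = 6, f_{yy} = -4, f_{xy} = 0, giving D = -24 < 0, so the point is a saddle point.
f(-1/2, 7/4) = 75/8.

75/8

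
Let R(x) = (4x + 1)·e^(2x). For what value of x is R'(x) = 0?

-3/4

By the product rule, R'(x) = (8x + 6)·e^(2x). Since e^(2x) > 0, the only critical point is x = -3/4.
R''(-3/4) has the same sign as 8 > 0, so this is a local minimum.
R(-3/4) = (-2)·e^(-3/2) ≈ -0.4463.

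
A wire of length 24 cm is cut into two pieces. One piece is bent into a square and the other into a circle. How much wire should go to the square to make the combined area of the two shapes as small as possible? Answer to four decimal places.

Let x be the length used for the square. Square side x/4; circle radius (24−x)/(2π).
A(x) = (x/4)² + π·((24−x)/(2π))² = x²/16 + (24−x)²/(4π) for 0 ≤ x ≤ 24. A'(x) = x/8 − (24−x)/(2π) = 0 gives x = 4·24/(π+4) ≈ 13.4424.
A'' = 1/8 + 1/(2π) > 0, so this gives the minimum combined area; x ≈ 13.4424 cm to the square.

13.4424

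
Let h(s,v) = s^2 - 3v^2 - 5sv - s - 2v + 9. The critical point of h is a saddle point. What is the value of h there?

344/37

∂h/∂s = 2s - 5v - 1 = 0 and ∂h/∂v = -5s - 6v - 2 = 0, so (s, v) = (-4/37, -9/37).
The Hessian has h_{ss} = 2, h_{vv} = -6, h_{sv} = -5, giving D = -37 < 0, so the point is a saddle point.
h(-4/37, -9/37) = 344/37.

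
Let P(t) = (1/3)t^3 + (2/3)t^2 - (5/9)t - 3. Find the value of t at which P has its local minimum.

1/3

P'(t) = t^2 + (4/3)t - 5/9 = 0 at t = -5/3, 1/3.
Since P''(t) = 2t + 4/3, we get P''(-5/3) = -2 < 0 ⇒ local maximum; P''(1/3) = 2 > 0 ⇒ local minimum.
The local minimum is P(1/3) = -251/81.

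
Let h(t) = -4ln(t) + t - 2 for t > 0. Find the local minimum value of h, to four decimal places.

h'(t) = -4/t + 1 = 0 gives t = 4.
h''(t) = 4/t², which is positive for t > 0, so this is a local minimum.
h(4) = -4·ln(4) + 4 - 2 ≈ -3.5452.

-3.5452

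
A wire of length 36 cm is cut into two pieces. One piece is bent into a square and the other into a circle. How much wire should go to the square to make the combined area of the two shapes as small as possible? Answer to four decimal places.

20.1636

Let x be the length used for the square. Square side x/4; circle radius (36−x)/(2π).
A(x) = (x/4)² + π·((36−x)/(2π))² = x²/16 + (36−x)²/(4π) for 0 ≤ x ≤ 36. A'(x) = x/8 − (36−x)/(2π) = 0 gives x = 4·36/(π+4) ≈ 20.1636.
A'' = 1/8 + 1/(2π) > 0, so this gives the minimum combined area; x ≈ 20.1636 cm to the square.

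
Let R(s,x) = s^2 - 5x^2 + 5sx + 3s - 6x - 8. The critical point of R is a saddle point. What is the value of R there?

-31/5

∂R/∂s = 2s + 5x + 3 = 0 and ∂R/∂x = 5s - 10x - 6 = 0, so (s, x) = (0, -3/5).
The Hessian has R_{ss} = 2, R_{xx} = -10, R_{sx} = 5, giving D = -45 < 0, so the point is a saddle point.
R(0, -3/5) = -31/5.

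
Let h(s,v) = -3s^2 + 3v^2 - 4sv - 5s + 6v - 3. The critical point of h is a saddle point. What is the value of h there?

-309/52

∂h/∂s = -6s - 4v - 5 = 0 and ∂h/∂v = -4s + 6v + 6 = 0, so (s, v) = (-3/26, -14/13).
The Hessian has h_{ss} = -6, h_{vv} = 6, h_{sv} = -4, giving D = -52 < 0, so the point is a saddle point.
h(-3/26, -14/13) = -309/52.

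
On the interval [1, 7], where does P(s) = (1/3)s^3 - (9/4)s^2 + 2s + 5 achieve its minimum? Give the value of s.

4

The derivative is s^2 - (9/2)s + 2, whose only zero in [1, 7] is s = 4.
Candidates: P(1) = 61/12; P(4) = -5/3; P(7) = 277/12.
So the minimum is P(4) = -5/3.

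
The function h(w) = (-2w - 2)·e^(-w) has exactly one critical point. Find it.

0

By the product rule, h'(w) = (2w)·e^(-w). Since e^(-w) > 0, the only critical point is w = 0.
h''(0) has the same sign as 2 > 0, so this is a local minimum.
h(0) = (-2)·e^(0) ≈ -2.0000.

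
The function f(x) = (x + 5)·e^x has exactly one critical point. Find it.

f'(x) = 1·e^x + (x + 5)·1·e^x = (x + 6)·e^x. Since e^x > 0, the only critical point is x = -6.
f''(-6) has the same sign as 1 > 0, so this is a local minimum.
f(-6) = (-1)·e^(-6) ≈ -0.0025.

-6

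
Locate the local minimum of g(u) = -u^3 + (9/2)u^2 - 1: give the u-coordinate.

0

Critical points: g'(u) = -3u^2 + 9u vanishes at u = 0, 3.
Since g''(u) = -6u + 9, we get g''(0) = 9 > 0 ⇒ local minimum; g''(3) = -9 < 0 ⇒ local maximum.
The local minimum is g(0) = -1.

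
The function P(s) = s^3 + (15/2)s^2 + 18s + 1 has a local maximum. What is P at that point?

P'(s) = 3s^2 + 15s + 18. Setting P'(s) = 0 gives s ∈ {-3, -2}.
Second-derivative test with P''(s) = 6s + 15: P''(-3) = -3 < 0 ⇒ local maximum; P''(-2) = 3 > 0 ⇒ local minimum.
Thus P has its local maximum at s = -3, with value -25/2.

-25/2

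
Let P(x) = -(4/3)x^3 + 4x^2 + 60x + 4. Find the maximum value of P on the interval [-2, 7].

712/3

The derivative is -4x^2 + 8x + 60, whose only zero in [-2, 7] is x = 5.
Evaluating at the critical points and endpoints: P(-2) = -268/3; P(5) = 712/3; P(7) = 488/3.
The maximum over the interval is 712/3, attained at x = 5.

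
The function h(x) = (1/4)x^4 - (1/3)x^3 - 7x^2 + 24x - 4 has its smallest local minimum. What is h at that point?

-380/3

h'(x) = x^3 - x^2 - 14x + 24. Setting h'(x) = 0 gives x ∈ {-4, 2, 3}.
h''(x) = 3x^2 - 2x - 14. h''(-4) = 42 > 0 ⇒ local minimum; h''(2) = -6 < 0 ⇒ local maximum; h''(3) = 7 > 0 ⇒ local minimum.
Thus h has its smallest local minimum at x = -4, with value -380/3.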